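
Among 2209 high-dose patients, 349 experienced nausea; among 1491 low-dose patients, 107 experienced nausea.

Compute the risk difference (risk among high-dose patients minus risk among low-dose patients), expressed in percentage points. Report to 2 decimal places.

risk, high-dose patients = 349/2209 = 0.1580
risk, low-dose patients = 107/1491 = 0.0718
risk difference = 0.1580 − 0.0718 = 0.0862 → 8.62 percentage points

8.62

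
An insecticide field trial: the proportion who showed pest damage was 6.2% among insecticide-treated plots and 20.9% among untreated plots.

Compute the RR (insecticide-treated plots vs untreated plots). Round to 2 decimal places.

RR = 0.0620 / 0.2090 = 0.30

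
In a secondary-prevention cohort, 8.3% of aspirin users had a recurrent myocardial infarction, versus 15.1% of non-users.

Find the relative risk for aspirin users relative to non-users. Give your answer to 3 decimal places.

RR = 0.0830 / 0.1510 = 0.550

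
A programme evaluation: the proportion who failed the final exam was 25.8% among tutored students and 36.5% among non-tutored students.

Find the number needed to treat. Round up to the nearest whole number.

10

absolute risk difference = 0.107000
1 / 0.107000 = 9.346 → round up → 10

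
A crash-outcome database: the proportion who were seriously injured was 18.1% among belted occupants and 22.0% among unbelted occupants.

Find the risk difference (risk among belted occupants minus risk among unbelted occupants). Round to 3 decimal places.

risk difference = 0.1810 − 0.2200 = -0.039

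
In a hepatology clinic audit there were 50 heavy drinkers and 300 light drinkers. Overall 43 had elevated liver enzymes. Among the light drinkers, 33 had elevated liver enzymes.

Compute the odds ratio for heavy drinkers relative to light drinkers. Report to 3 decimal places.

heavy drinkers with the outcome: 43 − 33 = 10
heavy drinkers without the outcome: 50 − 10 = 40
light drinkers without the outcome: 300 − 33 = 267
OR = (10 × 267) / (40 × 33) = 2670/1320 ≈ 2.023

OR: 2.023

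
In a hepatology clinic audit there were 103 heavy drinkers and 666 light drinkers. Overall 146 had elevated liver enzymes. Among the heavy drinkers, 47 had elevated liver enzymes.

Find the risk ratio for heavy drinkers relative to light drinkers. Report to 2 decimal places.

3.07

heavy drinkers without the outcome: 103 − 47 = 56
light drinkers with the outcome: 146 − 47 = 99
light drinkers without the outcome: 666 − 99 = 567
risk, heavy drinkers = 47/103 = 0.4563
risk, light drinkers = 99/666 = 0.1486
RR = 0.4563 / 0.1486 = 3.07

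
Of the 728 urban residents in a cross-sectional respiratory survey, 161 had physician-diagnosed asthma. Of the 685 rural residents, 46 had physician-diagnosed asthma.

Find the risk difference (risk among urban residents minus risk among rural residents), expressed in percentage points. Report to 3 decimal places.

RD: 15.400

risk, urban residents = 161/728 = 0.2212
risk, rural residents = 46/685 = 0.0672
risk difference = 0.2212 − 0.0672 = 0.1540 → 15.400 percentage points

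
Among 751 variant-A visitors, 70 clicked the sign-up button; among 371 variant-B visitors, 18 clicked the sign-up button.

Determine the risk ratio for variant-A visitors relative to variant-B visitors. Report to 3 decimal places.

risk, variant-A visitors = 70/751 = 0.09321
risk, variant-B visitors = 18/371 = 0.04852
RR = 0.09321 / 0.04852 = 1.921

1.921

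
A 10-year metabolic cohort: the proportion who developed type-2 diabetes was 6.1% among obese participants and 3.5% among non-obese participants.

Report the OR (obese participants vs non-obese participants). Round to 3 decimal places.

OR: 1.791

odds, obese participants = 0.06100/0.93900 = 0.06496
odds, non-obese participants = 0.03500/0.96500 = 0.03627
OR = 0.06496 / 0.03627 = 1.791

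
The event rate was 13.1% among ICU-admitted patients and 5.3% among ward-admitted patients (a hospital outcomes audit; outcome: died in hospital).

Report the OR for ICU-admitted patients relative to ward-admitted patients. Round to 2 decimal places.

odds, ICU-admitted patients = 0.1310/0.8690 = 0.1507
odds, ward-admitted patients = 0.0530/0.9470 = 0.0560
OR = 0.1507 / 0.0560 = 2.69

2.69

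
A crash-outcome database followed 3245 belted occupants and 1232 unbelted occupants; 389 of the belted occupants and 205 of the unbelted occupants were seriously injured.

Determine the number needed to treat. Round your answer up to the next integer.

risk, belted occupants = 389/3245 = 0.119877
risk, unbelted occupants = 205/1232 = 0.166396
absolute risk difference = 0.046519
1 / 0.046519 = 21.497 → round up → 22

NNT ≈ 22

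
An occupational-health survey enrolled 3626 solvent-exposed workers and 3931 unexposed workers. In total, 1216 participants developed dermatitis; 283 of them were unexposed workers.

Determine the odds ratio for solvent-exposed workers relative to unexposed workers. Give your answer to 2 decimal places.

4.47

solvent-exposed workers with the outcome: 1216 − 283 = 933
solvent-exposed workers without the outcome: 3626 − 933 = 2693
unexposed workers without the outcome: 3931 − 283 = 3648
OR = (933 × 3648) / (2693 × 283) = 3403584/762119 ≈ 4.47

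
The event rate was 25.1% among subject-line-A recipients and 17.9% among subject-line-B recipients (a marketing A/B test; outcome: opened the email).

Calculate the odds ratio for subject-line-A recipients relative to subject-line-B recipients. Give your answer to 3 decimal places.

odds, subject-line-A recipients = 0.2510/0.7490 = 0.3351
odds, subject-line-B recipients = 0.1790/0.8210 = 0.2180
OR = 0.3351 / 0.2180 = 1.537

1.537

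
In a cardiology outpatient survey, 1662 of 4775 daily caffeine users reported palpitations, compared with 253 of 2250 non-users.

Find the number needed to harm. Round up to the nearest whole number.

NNH = 5

risk, daily caffeine users = 1662/4775 = 0.348063
risk, non-users = 253/2250 = 0.112444
absolute risk difference = 0.235618
1 / 0.235618 = 4.244 → round up → 5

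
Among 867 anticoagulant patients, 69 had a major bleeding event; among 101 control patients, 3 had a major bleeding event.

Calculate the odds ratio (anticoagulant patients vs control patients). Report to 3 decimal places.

OR = (69 × 98) / (798 × 3) = 6762/2394 ≈ 2.825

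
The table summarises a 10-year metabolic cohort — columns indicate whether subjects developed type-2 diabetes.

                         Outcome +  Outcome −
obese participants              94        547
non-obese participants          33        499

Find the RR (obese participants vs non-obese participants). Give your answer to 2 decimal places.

risk, obese participants = 94/641 = 0.1466
risk, non-obese participants = 33/532 = 0.0620
RR = 0.1466 / 0.0620 = 2.36

2.36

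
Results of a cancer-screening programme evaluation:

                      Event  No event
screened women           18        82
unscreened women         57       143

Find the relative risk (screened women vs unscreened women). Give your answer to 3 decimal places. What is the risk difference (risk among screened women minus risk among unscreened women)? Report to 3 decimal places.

risk, screened women = 18/100 = 0.1800
risk, unscreened women = 57/200 = 0.2850
RR = 0.1800 / 0.2850 = 0.632
risk difference = 0.1800 − 0.2850 = -0.105

RR = 0.632; RD = -0.105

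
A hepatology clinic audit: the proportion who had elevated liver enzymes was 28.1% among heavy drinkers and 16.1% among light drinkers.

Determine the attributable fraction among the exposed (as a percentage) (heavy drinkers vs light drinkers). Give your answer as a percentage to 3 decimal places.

AR% = (0.2810 − 0.1610) / 0.2810 = 0.4270 → 42.705%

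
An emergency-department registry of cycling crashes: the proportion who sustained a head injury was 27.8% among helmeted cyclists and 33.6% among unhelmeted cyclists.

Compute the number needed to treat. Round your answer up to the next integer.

absolute risk difference = 0.058000
1 / 0.058000 = 17.241 → round up → 18

NNT: 18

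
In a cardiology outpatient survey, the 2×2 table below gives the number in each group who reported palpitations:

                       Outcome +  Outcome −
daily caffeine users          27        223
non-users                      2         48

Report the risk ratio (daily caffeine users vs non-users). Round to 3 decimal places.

risk, daily caffeine users = 27/250 = 0.10800
risk, non-users = 2/50 = 0.04000
RR = 0.10800 / 0.04000 = 2.700

2.700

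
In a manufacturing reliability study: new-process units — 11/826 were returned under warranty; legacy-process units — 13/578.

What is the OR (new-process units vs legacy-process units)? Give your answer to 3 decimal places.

OR = (11 × 565) / (815 × 13) = 6215/10595 ≈ 0.587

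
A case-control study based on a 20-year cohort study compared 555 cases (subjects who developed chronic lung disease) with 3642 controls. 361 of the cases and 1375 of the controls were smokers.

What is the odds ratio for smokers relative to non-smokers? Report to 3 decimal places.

OR = (361 × 2267) / (1375 × 194) = 818387/266750 ≈ 3.068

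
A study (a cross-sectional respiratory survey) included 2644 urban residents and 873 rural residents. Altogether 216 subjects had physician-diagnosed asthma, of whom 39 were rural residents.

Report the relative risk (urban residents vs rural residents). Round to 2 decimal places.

RR = 1.50

urban residents with the outcome: 216 − 39 = 177
urban residents without the outcome: 2644 − 177 = 2467
rural residents without the outcome: 873 − 39 = 834
risk, urban residents = 177/2644 = 0.06694
risk, rural residents = 39/873 = 0.04467
RR = 0.06694 / 0.04467 = 1.50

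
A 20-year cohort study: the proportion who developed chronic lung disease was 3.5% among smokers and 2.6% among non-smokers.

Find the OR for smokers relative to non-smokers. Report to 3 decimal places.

1.359

odds, smokers = 0.03500/0.96500 = 0.03627
odds, non-smokers = 0.02600/0.97400 = 0.02669
OR = 0.03627 / 0.02669 = 1.359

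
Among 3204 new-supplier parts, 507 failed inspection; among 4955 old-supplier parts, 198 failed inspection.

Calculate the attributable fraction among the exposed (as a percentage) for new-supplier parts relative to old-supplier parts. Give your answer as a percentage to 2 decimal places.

AR% = 74.75%

risk, new-supplier parts = 507/3204 = 0.15824
risk, old-supplier parts = 198/4955 = 0.03996
AR% = (0.15824 − 0.03996) / 0.15824 = 0.7475 → 74.75%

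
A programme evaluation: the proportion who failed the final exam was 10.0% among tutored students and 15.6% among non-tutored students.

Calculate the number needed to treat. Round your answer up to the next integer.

absolute risk difference = 0.056000
1 / 0.056000 = 17.857 → round up → 18

18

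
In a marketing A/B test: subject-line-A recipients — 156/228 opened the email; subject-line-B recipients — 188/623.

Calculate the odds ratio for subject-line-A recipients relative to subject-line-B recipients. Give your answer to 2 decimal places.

OR = (156 × 435) / (72 × 188) = 67860/13536 ≈ 5.01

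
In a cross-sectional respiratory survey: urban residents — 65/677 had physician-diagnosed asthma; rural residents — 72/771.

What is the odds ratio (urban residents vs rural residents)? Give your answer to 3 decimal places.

OR ≈ 1.031

odds, urban residents = 65/612 = 0.1062
odds, rural residents = 72/699 = 0.1030
OR = 0.1062 / 0.1030 = 1.031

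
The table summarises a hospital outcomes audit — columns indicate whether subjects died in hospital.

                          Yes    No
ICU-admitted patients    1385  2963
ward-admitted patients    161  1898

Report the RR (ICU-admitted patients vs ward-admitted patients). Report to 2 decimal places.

RR = 4.07

risk, ICU-admitted patients = 1385/4348 = 0.3185
risk, ward-admitted patients = 161/2059 = 0.0782
RR = 0.3185 / 0.0782 = 4.07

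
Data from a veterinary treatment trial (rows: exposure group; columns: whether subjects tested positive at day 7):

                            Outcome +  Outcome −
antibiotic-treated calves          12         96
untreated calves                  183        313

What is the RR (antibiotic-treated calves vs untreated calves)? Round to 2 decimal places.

RR: 0.30

risk, antibiotic-treated calves = 12/108 = 0.1111
risk, untreated calves = 183/496 = 0.3690
RR = 0.1111 / 0.3690 = 0.30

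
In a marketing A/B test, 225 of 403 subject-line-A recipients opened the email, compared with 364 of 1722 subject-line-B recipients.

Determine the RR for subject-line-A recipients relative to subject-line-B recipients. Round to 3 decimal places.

risk, subject-line-A recipients = 225/403 = 0.5583
risk, subject-line-B recipients = 364/1722 = 0.2114
RR = 0.5583 / 0.2114 = 2.641

RR = 2.641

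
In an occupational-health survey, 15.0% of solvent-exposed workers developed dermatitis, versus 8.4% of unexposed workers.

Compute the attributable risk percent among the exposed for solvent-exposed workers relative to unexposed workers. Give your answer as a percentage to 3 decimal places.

AR% = (0.1500 − 0.0840) / 0.1500 = 0.4400 → 44.000%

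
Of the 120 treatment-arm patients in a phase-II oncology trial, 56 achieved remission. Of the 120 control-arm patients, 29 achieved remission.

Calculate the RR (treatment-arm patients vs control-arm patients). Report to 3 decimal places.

risk, treatment-arm patients = 56/120 = 0.4667
risk, control-arm patients = 29/120 = 0.2417
RR = 0.4667 / 0.2417 = 1.931

RR = 1.931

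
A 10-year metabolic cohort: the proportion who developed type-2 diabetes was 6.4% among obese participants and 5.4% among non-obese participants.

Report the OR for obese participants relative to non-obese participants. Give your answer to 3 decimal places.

1.198

odds, obese participants = 0.0640/0.9360 = 0.0684
odds, non-obese participants = 0.0540/0.9460 = 0.0571
OR = 0.0684 / 0.0571 = 1.198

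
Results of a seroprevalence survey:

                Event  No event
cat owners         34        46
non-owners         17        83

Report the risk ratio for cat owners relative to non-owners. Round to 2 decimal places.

risk, cat owners = 34/80 = 0.4250
risk, non-owners = 17/100 = 0.1700
RR = 0.4250 / 0.1700 = 2.50

RR ≈ 2.50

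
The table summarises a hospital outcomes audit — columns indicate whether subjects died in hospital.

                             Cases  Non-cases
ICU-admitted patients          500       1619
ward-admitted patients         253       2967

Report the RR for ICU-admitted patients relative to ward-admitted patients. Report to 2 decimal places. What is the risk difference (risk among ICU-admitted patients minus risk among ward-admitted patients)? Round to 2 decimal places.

RR = 3.00; RD = 0.16

risk, ICU-admitted patients = 500/2119 = 0.2360
risk, ward-admitted patients = 253/3220 = 0.0786
RR = 0.2360 / 0.0786 = 3.00
risk difference = 0.2360 − 0.0786 = 0.16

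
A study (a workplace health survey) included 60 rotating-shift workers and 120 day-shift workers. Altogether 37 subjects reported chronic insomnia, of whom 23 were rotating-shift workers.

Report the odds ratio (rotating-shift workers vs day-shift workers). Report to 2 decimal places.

OR = 4.71

rotating-shift workers without the outcome: 60 − 23 = 37
day-shift workers with the outcome: 37 − 23 = 14
day-shift workers without the outcome: 120 − 14 = 106
odds, rotating-shift workers = 23/37 = 0.6216
odds, day-shift workers = 14/106 = 0.1321
OR = 0.6216 / 0.1321 = 4.71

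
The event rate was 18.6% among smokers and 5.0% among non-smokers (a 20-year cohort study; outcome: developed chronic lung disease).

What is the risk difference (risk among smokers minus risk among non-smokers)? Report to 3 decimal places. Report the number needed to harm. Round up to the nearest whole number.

risk difference = 0.1860 − 0.0500 = 0.136
absolute risk difference = 0.136000
1 / 0.136000 = 7.353 → round up → 8

RD = 0.136; NNH = 8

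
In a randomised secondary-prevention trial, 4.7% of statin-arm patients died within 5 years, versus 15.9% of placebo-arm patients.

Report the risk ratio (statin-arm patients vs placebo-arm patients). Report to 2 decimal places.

RR = 0.04700 / 0.15900 = 0.30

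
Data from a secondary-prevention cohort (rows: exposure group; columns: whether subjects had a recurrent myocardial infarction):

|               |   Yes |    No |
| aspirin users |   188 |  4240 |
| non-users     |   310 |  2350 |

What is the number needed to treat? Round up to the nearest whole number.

risk, aspirin users = 188/4428 = 0.042457
risk, non-users = 310/2660 = 0.116541
absolute risk difference = 0.074084
1 / 0.074084 = 13.498 → round up → 14

NNT ≈ 14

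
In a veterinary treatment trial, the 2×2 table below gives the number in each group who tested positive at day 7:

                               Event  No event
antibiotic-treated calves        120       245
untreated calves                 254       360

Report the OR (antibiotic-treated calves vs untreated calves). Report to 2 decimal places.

odds, antibiotic-treated calves = 120/245 = 0.4898
odds, untreated calves = 254/360 = 0.7056
OR = 0.4898 / 0.7056 = 0.69

OR = 0.69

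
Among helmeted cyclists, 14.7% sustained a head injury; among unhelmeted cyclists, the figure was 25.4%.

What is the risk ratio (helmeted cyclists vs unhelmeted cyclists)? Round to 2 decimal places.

RR = 0.1470 / 0.2540 = 0.58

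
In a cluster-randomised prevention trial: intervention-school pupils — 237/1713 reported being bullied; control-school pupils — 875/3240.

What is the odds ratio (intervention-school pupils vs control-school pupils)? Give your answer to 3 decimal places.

0.434

odds, intervention-school pupils = 237/1476 = 0.1606
odds, control-school pupils = 875/2365 = 0.3700
OR = 0.1606 / 0.3700 = 0.434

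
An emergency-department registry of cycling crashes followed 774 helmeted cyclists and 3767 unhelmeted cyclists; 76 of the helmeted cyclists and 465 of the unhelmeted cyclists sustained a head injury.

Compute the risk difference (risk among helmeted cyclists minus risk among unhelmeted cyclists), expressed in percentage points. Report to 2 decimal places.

risk, helmeted cyclists = 76/774 = 0.0982
risk, unhelmeted cyclists = 465/3767 = 0.1234
risk difference = 0.0982 − 0.1234 = -0.0252 → -2.52 percentage points

RD: -2.52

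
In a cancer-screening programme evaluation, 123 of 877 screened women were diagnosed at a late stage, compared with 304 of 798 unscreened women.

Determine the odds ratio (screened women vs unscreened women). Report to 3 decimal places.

OR = (123 × 494) / (754 × 304) = 60762/229216 ≈ 0.265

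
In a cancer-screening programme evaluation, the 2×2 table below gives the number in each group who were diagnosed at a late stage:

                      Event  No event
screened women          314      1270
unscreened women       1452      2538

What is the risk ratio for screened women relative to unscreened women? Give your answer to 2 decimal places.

risk, screened women = 314/1584 = 0.1982
risk, unscreened women = 1452/3990 = 0.3639
RR = 0.1982 / 0.3639 = 0.54

RR: 0.54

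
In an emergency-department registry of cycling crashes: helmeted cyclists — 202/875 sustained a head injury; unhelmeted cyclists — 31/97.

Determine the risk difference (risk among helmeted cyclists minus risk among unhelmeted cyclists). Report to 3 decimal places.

RD: -0.089

risk, helmeted cyclists = 202/875 = 0.2309
risk, unhelmeted cyclists = 31/97 = 0.3196
risk difference = 0.2309 − 0.3196 = -0.089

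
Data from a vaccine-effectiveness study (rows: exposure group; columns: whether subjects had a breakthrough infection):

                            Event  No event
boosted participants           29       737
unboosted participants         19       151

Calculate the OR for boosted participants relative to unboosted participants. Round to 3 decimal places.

OR = (29 × 151) / (737 × 19) = 4379/14003 ≈ 0.313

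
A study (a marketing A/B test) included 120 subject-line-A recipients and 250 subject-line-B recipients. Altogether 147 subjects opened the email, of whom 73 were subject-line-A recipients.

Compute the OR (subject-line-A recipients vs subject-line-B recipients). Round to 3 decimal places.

subject-line-A recipients without the outcome: 120 − 73 = 47
subject-line-B recipients with the outcome: 147 − 73 = 74
subject-line-B recipients without the outcome: 250 − 74 = 176
OR = (73 × 176) / (47 × 74) = 12848/3478 ≈ 3.694

OR = 3.694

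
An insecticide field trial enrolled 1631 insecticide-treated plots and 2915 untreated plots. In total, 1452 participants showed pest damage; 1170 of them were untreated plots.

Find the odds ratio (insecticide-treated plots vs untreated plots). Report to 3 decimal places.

OR ≈ 0.312

insecticide-treated plots with the outcome: 1452 − 1170 = 282
insecticide-treated plots without the outcome: 1631 − 282 = 1349
untreated plots without the outcome: 2915 − 1170 = 1745
OR = (282 × 1745) / (1349 × 1170) = 492090/1578330 ≈ 0.312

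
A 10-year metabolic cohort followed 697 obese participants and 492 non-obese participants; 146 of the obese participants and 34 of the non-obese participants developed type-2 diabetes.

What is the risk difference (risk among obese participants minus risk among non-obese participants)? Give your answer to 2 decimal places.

RD ≈ 0.14

risk, obese participants = 146/697 = 0.2095
risk, non-obese participants = 34/492 = 0.0691
risk difference = 0.2095 − 0.0691 = 0.14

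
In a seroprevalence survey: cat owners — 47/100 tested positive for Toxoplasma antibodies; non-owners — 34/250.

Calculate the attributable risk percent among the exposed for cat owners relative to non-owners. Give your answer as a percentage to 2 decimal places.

risk, cat owners = 47/100 = 0.4700
risk, non-owners = 34/250 = 0.1360
AR% = (0.4700 − 0.1360) / 0.4700 = 0.7106 → 71.06%

71.06%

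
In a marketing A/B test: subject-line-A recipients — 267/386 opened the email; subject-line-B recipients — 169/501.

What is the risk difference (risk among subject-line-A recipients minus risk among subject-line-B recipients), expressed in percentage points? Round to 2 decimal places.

RD = 35.44

risk, subject-line-A recipients = 267/386 = 0.6917
risk, subject-line-B recipients = 169/501 = 0.3373
risk difference = 0.6917 − 0.3373 = 0.3544 → 35.44 percentage points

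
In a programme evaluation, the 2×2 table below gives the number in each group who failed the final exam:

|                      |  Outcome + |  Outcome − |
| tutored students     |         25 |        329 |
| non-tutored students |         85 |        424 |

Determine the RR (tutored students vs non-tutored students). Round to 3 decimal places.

risk, tutored students = 25/354 = 0.0706
risk, non-tutored students = 85/509 = 0.1670
RR = 0.0706 / 0.1670 = 0.423

RR ≈ 0.423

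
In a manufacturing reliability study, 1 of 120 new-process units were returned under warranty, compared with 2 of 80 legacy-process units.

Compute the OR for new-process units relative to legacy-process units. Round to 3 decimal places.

odds, new-process units = 1/119 = 0.00840
odds, legacy-process units = 2/78 = 0.02564
OR = 0.00840 / 0.02564 = 0.328

0.328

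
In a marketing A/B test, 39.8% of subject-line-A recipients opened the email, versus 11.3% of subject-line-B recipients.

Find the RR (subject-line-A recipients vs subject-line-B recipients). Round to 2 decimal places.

RR = 0.3980 / 0.1130 = 3.52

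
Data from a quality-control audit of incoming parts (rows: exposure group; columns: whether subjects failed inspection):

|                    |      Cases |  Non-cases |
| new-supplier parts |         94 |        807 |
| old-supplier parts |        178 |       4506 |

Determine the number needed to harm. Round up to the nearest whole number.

risk, new-supplier parts = 94/901 = 0.104329
risk, old-supplier parts = 178/4684 = 0.038002
absolute risk difference = 0.066327
1 / 0.066327 = 15.077 → round up → 16

NNH: 16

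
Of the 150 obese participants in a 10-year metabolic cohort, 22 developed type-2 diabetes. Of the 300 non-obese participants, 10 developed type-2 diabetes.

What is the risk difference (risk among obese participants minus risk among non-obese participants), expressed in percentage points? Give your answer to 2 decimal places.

risk, obese participants = 22/150 = 0.14667
risk, non-obese participants = 10/300 = 0.03333
risk difference = 0.14667 − 0.03333 = 0.11333 → 11.33 percentage points

11.33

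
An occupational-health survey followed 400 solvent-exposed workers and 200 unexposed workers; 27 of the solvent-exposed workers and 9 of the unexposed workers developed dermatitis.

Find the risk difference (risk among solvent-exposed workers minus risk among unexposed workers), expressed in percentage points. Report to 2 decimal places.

RD ≈ 2.25

risk, solvent-exposed workers = 27/400 = 0.06750
risk, unexposed workers = 9/200 = 0.04500
risk difference = 0.06750 − 0.04500 = 0.02250 → 2.25 percentage points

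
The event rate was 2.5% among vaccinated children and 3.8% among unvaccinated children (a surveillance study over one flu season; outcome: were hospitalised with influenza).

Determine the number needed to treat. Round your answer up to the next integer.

absolute risk difference = 0.013000
1 / 0.013000 = 76.923 → round up → 77

77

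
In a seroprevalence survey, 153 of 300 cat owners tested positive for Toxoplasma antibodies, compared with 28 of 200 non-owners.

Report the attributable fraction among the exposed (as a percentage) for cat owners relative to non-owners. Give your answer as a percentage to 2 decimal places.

AR% ≈ 72.55%

risk, cat owners = 153/300 = 0.5100
risk, non-owners = 28/200 = 0.1400
AR% = (0.5100 − 0.1400) / 0.5100 = 0.7255 → 72.55%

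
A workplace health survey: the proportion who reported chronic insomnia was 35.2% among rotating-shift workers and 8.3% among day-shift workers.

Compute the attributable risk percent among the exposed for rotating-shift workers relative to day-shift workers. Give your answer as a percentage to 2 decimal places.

AR% = (0.3520 − 0.0830) / 0.3520 = 0.7642 → 76.42%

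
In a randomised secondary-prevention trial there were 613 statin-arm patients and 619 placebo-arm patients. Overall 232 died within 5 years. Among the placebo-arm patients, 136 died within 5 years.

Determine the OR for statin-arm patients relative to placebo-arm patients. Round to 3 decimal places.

OR ≈ 0.659

statin-arm patients with the outcome: 232 − 136 = 96
statin-arm patients without the outcome: 613 − 96 = 517
placebo-arm patients without the outcome: 619 − 136 = 483
odds, statin-arm patients = 96/517 = 0.1857
odds, placebo-arm patients = 136/483 = 0.2816
OR = 0.1857 / 0.2816 = 0.659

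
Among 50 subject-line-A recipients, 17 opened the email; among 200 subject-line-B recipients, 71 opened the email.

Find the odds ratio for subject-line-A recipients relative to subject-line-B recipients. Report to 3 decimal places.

OR ≈ 0.936

odds, subject-line-A recipients = 17/33 = 0.5152
odds, subject-line-B recipients = 71/129 = 0.5504
OR = 0.5152 / 0.5504 = 0.936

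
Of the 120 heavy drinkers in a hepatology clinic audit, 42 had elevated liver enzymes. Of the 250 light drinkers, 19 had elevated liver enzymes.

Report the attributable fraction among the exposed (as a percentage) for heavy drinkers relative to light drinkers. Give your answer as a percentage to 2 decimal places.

78.29%

risk, heavy drinkers = 42/120 = 0.3500
risk, light drinkers = 19/250 = 0.0760
AR% = (0.3500 − 0.0760) / 0.3500 = 0.7829 → 78.29%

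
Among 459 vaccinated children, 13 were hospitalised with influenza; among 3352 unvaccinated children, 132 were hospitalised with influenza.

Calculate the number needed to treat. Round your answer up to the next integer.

NNT: 91

risk, vaccinated children = 13/459 = 0.028322
risk, unvaccinated children = 132/3352 = 0.039379
absolute risk difference = 0.011057
1 / 0.011057 = 90.440 → round up → 91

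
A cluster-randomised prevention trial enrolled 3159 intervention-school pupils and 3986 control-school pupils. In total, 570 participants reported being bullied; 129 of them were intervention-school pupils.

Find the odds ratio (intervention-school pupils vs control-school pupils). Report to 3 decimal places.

OR: 0.342

intervention-school pupils without the outcome: 3159 − 129 = 3030
control-school pupils with the outcome: 570 − 129 = 441
control-school pupils without the outcome: 3986 − 441 = 3545
odds, intervention-school pupils = 129/3030 = 0.04257
odds, control-school pupils = 441/3545 = 0.12440
OR = 0.04257 / 0.12440 = 0.342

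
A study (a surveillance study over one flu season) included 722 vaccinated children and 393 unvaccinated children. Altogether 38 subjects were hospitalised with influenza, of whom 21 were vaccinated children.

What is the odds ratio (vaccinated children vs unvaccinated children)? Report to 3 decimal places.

vaccinated children without the outcome: 722 − 21 = 701
unvaccinated children with the outcome: 38 − 21 = 17
unvaccinated children without the outcome: 393 − 17 = 376
odds, vaccinated children = 21/701 = 0.02996
odds, unvaccinated children = 17/376 = 0.04521
OR = 0.02996 / 0.04521 = 0.663

OR = 0.663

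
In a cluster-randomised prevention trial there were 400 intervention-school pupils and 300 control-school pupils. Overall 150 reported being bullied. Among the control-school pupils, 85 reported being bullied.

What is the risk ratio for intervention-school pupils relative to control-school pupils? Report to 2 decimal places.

intervention-school pupils with the outcome: 150 − 85 = 65
intervention-school pupils without the outcome: 400 − 65 = 335
control-school pupils without the outcome: 300 − 85 = 215
risk, intervention-school pupils = 65/400 = 0.1625
risk, control-school pupils = 85/300 = 0.2833
RR = 0.1625 / 0.2833 = 0.57

0.57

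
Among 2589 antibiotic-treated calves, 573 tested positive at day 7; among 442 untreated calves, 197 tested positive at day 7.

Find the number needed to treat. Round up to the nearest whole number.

risk, antibiotic-treated calves = 573/2589 = 0.221321
risk, untreated calves = 197/442 = 0.445701
absolute risk difference = 0.224380
1 / 0.224380 = 4.457 → round up → 5

5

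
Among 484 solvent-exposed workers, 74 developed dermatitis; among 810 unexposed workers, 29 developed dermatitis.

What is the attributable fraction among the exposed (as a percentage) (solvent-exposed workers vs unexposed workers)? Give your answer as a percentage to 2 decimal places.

risk, solvent-exposed workers = 74/484 = 0.15289
risk, unexposed workers = 29/810 = 0.03580
AR% = (0.15289 − 0.03580) / 0.15289 = 0.7658 → 76.58%

AR%: 76.58%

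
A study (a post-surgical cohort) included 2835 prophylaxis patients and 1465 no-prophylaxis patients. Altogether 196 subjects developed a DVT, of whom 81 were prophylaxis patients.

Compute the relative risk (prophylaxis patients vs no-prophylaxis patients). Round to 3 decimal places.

0.364

prophylaxis patients without the outcome: 2835 − 81 = 2754
no-prophylaxis patients with the outcome: 196 − 81 = 115
no-prophylaxis patients without the outcome: 1465 − 115 = 1350
risk, prophylaxis patients = 81/2835 = 0.02857
risk, no-prophylaxis patients = 115/1465 = 0.07850
RR = 0.02857 / 0.07850 = 0.364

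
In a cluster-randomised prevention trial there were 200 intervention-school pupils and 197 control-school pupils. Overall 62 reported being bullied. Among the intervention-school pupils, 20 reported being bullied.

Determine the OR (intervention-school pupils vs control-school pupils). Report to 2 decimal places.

0.41

intervention-school pupils without the outcome: 200 − 20 = 180
control-school pupils with the outcome: 62 − 20 = 42
control-school pupils without the outcome: 197 − 42 = 155
OR = (20 × 155) / (180 × 42) = 3100/7560 ≈ 0.41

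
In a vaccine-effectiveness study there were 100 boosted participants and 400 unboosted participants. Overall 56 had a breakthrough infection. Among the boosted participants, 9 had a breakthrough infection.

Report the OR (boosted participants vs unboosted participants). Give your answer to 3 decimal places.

boosted participants without the outcome: 100 − 9 = 91
unboosted participants with the outcome: 56 − 9 = 47
unboosted participants without the outcome: 400 − 47 = 353
OR = (9 × 353) / (91 × 47) = 3177/4277 ≈ 0.743

0.743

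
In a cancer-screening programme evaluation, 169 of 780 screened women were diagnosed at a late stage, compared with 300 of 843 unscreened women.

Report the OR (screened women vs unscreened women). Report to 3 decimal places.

odds, screened women = 169/611 = 0.2766
odds, unscreened women = 300/543 = 0.5525
OR = 0.2766 / 0.5525 = 0.501

OR ≈ 0.501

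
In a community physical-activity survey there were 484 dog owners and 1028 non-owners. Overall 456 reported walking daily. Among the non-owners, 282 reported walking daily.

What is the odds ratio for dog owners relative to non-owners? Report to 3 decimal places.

OR: 1.485

dog owners with the outcome: 456 − 282 = 174
dog owners without the outcome: 484 − 174 = 310
non-owners without the outcome: 1028 − 282 = 746
OR = (174 × 746) / (310 × 282) = 129804/87420 ≈ 1.485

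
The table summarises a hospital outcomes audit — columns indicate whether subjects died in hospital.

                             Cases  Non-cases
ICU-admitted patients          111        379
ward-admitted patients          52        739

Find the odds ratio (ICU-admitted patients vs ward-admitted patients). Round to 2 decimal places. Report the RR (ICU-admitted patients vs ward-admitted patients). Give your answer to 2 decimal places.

OR = 4.16; RR = 3.45

OR = (111 × 739) / (379 × 52) = 82029/19708 ≈ 4.16
risk, ICU-admitted patients = 111/490 = 0.2265
risk, ward-admitted patients = 52/791 = 0.0657
RR = 0.2265 / 0.0657 = 3.45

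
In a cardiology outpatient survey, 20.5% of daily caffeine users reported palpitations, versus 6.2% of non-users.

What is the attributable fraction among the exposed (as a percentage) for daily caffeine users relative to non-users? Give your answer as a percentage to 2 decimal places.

AR% = (0.2050 − 0.0620) / 0.2050 = 0.6976 → 69.76%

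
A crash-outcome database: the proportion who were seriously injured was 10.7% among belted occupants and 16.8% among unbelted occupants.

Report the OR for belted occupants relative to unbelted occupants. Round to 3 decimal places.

OR ≈ 0.593

odds, belted occupants = 0.1070/0.8930 = 0.1198
odds, unbelted occupants = 0.1680/0.8320 = 0.2019
OR = 0.1198 / 0.2019 = 0.593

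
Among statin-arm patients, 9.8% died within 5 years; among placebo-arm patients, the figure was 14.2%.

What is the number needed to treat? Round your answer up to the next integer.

NNT = 23

absolute risk difference = 0.044000
1 / 0.044000 = 22.727 → round up → 23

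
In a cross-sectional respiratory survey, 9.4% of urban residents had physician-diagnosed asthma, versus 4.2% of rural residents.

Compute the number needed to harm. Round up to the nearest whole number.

20

absolute risk difference = 0.052000
1 / 0.052000 = 19.231 → round up → 20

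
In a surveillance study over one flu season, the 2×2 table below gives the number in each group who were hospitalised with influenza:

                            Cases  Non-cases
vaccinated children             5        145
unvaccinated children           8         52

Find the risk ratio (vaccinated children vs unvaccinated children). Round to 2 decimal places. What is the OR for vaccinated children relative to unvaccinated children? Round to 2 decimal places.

RR = 0.25; OR = 0.22

risk, vaccinated children = 5/150 = 0.03333
risk, unvaccinated children = 8/60 = 0.13333
RR = 0.03333 / 0.13333 = 0.25
OR = (5 × 52) / (145 × 8) = 260/1160 ≈ 0.22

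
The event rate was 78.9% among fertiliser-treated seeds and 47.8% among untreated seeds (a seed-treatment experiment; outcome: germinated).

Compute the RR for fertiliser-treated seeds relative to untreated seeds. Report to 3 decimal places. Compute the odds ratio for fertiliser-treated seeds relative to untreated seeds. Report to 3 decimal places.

RR = 0.7890 / 0.4780 = 1.651
odds, fertiliser-treated seeds = 0.7890/0.2110 = 3.7393
odds, untreated seeds = 0.4780/0.5220 = 0.9157
OR = 3.7393 / 0.9157 = 4.084

RR = 1.651; OR = 4.084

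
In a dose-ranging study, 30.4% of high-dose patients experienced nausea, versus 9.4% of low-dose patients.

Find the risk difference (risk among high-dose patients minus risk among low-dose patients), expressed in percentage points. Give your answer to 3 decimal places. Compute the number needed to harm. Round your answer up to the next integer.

risk difference = 0.3040 − 0.0940 = 0.2100 → 21.000 percentage points
absolute risk difference = 0.210000
1 / 0.210000 = 4.762 → round up → 5

RD = 21.000; NNH = 5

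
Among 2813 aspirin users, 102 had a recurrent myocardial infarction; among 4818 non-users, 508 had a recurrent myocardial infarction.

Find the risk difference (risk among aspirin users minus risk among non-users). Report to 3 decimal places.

RD = -0.069

risk, aspirin users = 102/2813 = 0.03626
risk, non-users = 508/4818 = 0.10544
risk difference = 0.03626 − 0.10544 = -0.069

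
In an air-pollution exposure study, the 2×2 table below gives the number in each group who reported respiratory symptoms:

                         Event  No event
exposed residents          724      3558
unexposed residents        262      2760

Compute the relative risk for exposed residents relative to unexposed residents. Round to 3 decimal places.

risk, exposed residents = 724/4282 = 0.1691
risk, unexposed residents = 262/3022 = 0.0867
RR = 0.1691 / 0.0867 = 1.950

RR = 1.950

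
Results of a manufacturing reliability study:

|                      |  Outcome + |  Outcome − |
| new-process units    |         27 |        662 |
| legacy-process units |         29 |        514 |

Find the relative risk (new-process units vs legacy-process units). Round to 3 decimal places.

RR = 0.734

risk, new-process units = 27/689 = 0.03919
risk, legacy-process units = 29/543 = 0.05341
RR = 0.03919 / 0.05341 = 0.734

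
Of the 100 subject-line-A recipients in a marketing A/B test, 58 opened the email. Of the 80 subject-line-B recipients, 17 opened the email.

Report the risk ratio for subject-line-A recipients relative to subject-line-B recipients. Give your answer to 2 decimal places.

risk, subject-line-A recipients = 58/100 = 0.5800
risk, subject-line-B recipients = 17/80 = 0.2125
RR = 0.5800 / 0.2125 = 2.73

RR = 2.73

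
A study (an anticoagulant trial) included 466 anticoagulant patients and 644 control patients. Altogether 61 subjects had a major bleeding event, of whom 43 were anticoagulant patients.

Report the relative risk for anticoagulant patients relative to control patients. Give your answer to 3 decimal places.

anticoagulant patients without the outcome: 466 − 43 = 423
control patients with the outcome: 61 − 43 = 18
control patients without the outcome: 644 − 18 = 626
risk, anticoagulant patients = 43/466 = 0.09227
risk, control patients = 18/644 = 0.02795
RR = 0.09227 / 0.02795 = 3.301

3.301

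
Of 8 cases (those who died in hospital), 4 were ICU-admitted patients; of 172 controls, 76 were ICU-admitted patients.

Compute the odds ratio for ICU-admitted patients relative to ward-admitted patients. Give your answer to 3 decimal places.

odds, ICU-admitted patients = 4/76 = 0.05263
odds, ward-admitted patients = 4/96 = 0.04167
OR = 0.05263 / 0.04167 = 1.263

OR: 1.263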